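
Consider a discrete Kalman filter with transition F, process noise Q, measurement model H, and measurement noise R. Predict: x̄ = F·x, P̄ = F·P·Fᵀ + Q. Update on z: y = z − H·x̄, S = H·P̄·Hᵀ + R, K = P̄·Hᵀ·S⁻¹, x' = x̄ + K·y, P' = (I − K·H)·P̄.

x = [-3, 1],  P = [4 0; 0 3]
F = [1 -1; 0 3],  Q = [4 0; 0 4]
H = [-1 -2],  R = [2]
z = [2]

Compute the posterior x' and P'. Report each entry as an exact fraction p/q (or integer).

x̄ = F·x = [-4, 3]
P̄ = F·P·Fᵀ + Q = [11 -9; -9 31]
y = z − H·x̄ = [4]
S = H·P̄·Hᵀ + R = [101]
K = P̄·Hᵀ·S⁻¹ = [7/101; -53/101]
x' = x̄ + K·y = [-376/101, 91/101]
P' = (I − K·H)·P̄ = [1062/101 -538/101; -538/101 322/101]

x' = [-376/101, 91/101]
P' = [1062/101 -538/101; -538/101 322/101]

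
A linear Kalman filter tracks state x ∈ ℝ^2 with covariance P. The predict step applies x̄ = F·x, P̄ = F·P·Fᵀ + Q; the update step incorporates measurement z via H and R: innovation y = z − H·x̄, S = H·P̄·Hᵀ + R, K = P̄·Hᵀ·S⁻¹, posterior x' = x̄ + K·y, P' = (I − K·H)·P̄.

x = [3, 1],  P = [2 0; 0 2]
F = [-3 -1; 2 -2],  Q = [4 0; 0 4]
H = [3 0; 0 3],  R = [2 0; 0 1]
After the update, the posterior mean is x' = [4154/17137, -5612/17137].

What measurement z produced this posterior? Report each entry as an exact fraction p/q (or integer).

z = [1, -1]

x̄ = F·x = [-10, 4]
P̄ = F·P·Fᵀ + Q = [24 -8; -8 20]
S = H·P̄·Hᵀ + R = [218 -72; -72 181]
K = P̄·Hᵀ·S⁻¹ = [5652/17137 -24/17137; -12/17137 5676/17137]
x' − x̄ = [175524/17137, -74160/17137] = K·y
y = (KᵀK)⁻¹·Kᵀ·(x' − x̄) = [31, -13]
z = y + H·x̄ = [31, -13] + [-30, 12] = [1, -1]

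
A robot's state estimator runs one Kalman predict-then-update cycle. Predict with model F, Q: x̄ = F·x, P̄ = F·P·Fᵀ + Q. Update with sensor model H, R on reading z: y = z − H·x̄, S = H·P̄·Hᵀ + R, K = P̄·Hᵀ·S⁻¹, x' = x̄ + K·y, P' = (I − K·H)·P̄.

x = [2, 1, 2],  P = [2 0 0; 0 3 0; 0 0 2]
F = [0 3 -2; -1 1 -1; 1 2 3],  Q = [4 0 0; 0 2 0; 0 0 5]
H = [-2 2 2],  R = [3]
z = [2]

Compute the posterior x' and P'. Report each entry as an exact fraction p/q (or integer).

x̄ = F·x = [-1, -3, 10]
P̄ = F·P·Fᵀ + Q = [39 13 6; 13 9 -2; 6 -2 37]
y = z − H·x̄ = [-14]
S = H·P̄·Hᵀ + R = [175]
K = P̄·Hᵀ·S⁻¹ = [-8/35; -12/175; 58/175]
x' = x̄ + K·y = [11/5, -51/25, 134/25]
P' = (I − K·H)·P̄ = [209/7 359/35 674/35; 359/35 1431/175 346/175; 674/35 346/175 3111/175]

x' = [11/5, -51/25, 134/25]
P' = [209/7 359/35 674/35; 359/35 1431/175 346/175; 674/35 346/175 3111/175]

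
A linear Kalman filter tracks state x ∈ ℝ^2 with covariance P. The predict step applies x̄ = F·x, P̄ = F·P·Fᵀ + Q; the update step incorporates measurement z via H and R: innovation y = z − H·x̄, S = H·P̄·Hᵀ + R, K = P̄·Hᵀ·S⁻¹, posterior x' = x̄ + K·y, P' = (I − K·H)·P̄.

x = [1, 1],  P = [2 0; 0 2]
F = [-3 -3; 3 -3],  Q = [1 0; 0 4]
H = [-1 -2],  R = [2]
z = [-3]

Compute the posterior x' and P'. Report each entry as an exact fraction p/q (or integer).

x' = [-861/199, 720/199]
P' = [5994/199 -2960/199; -2960/199 1560/199]

x̄ = F·x = [-6, 0]
P̄ = F·P·Fᵀ + Q = [37 0; 0 40]
y = z − H·x̄ = [-9]
S = H·P̄·Hᵀ + R = [199]
K = P̄·Hᵀ·S⁻¹ = [-37/199; -80/199]
x' = x̄ + K·y = [-861/199, 720/199]
P' = (I − K·H)·P̄ = [5994/199 -2960/199; -2960/199 1560/199]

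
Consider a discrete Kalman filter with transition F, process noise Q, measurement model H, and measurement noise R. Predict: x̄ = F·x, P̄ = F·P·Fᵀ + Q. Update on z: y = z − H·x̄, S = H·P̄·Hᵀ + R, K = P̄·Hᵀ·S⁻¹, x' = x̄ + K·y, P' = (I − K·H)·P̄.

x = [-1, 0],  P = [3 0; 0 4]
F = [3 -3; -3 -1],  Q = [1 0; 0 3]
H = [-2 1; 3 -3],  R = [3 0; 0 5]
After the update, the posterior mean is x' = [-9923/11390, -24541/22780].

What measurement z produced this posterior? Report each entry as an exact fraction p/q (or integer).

z = [1, 1]

x̄ = F·x = [-3, 3]
P̄ = F·P·Fᵀ + Q = [64 -15; -15 34]
S = H·P̄·Hᵀ + R = [353 -621; -621 1157]
K = P̄·Hᵀ·S⁻¹ = [-9137/11390 -2571/11390; -17239/22780 -12147/22780]
x' − x̄ = [24247/11390, -92881/22780] = K·y
y = (KᵀK)⁻¹·Kᵀ·(x' − x̄) = [-8, 19]
z = y + H·x̄ = [-8, 19] + [9, -18] = [1, 1]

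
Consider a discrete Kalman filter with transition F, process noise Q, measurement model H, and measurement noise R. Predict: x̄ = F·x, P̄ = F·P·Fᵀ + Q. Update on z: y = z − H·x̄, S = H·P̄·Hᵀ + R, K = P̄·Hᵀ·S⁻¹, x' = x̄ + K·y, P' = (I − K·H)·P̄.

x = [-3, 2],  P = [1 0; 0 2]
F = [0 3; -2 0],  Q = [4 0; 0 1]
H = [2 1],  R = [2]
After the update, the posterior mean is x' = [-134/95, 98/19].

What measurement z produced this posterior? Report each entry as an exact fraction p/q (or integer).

z = [2]

x̄ = F·x = [6, 6]
P̄ = F·P·Fᵀ + Q = [22 0; 0 5]
S = H·P̄·Hᵀ + R = [95]
K = P̄·Hᵀ·S⁻¹ = [44/95; 1/19]
x' − x̄ = [-704/95, -16/19] = K·y
y = (KᵀK)⁻¹·Kᵀ·(x' − x̄) = [-16]
z = y + H·x̄ = [-16] + [18] = [2]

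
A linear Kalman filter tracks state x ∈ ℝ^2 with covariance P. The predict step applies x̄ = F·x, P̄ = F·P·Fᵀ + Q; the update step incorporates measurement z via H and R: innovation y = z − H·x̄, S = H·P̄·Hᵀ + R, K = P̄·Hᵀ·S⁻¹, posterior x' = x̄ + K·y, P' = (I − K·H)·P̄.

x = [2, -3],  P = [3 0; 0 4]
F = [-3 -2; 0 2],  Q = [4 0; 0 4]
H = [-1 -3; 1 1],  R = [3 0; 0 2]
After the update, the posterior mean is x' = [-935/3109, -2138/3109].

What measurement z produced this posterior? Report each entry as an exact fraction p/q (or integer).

x̄ = F·x = [0, -6]
P̄ = F·P·Fᵀ + Q = [47 -16; -16 20]
S = H·P̄·Hᵀ + R = [134 -43; -43 37]
K = P̄·Hᵀ·S⁻¹ = [1370/3109 4197/3109; -1456/3109 -1356/3109]
x' − x̄ = [-935/3109, 16516/3109] = K·y
y = (KᵀK)⁻¹·Kᵀ·(x' − x̄) = [-16, 5]
z = y + H·x̄ = [-16, 5] + [18, -6] = [2, -1]

z = [2, -1]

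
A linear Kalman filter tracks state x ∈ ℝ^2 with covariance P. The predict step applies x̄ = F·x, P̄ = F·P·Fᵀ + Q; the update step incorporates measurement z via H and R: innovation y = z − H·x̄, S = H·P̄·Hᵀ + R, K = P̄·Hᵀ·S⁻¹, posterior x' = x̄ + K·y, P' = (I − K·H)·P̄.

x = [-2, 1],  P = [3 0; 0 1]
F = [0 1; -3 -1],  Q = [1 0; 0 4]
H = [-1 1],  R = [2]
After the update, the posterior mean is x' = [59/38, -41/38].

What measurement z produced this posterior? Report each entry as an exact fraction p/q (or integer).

z = [-3]

x̄ = F·x = [1, 5]
P̄ = F·P·Fᵀ + Q = [2 -1; -1 32]
S = H·P̄·Hᵀ + R = [38]
K = P̄·Hᵀ·S⁻¹ = [-3/38; 33/38]
x' − x̄ = [21/38, -231/38] = K·y
y = (KᵀK)⁻¹·Kᵀ·(x' − x̄) = [-7]
z = y + H·x̄ = [-7] + [4] = [-3]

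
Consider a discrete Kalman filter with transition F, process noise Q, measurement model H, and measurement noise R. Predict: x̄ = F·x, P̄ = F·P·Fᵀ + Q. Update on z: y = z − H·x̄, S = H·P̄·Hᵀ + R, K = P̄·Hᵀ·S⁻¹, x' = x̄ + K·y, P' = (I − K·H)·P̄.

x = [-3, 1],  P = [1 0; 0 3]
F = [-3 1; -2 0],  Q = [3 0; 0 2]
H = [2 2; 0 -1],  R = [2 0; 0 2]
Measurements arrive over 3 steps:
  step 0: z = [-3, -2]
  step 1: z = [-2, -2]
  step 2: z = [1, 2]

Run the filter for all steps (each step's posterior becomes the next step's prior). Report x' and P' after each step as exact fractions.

step 0: x' = [-59/31, 24/31], P' = [75/62 -51/62; -51/62 57/62]
step 1: x' = [-2251/1539, 3242/4617], P' = [548/513 -1060/1539; -1060/1539 3668/4617]
step 2: x' = [336234/305437, -191681/305437], P' = [325581/305437 -210094/305437; -210094/305437 242551/305437]

step 0: x̄ = F·x = [10, 6]
step 0: P̄ = F·P·Fᵀ + Q = [15 6; 6 6]
step 0: y = z − H·x̄ = [-35, 4]
step 0: S = H·P̄·Hᵀ + R = [134 -24; -24 8]
step 0: K = P̄·Hᵀ·S⁻¹ = [12/31 51/124; 3/31 -57/124]
step 0: x' = x̄ + K·y = [-59/31, 24/31]
step 0: P' = (I − K·H)·P̄ = [75/62 -51/62; -51/62 57/62]
step 1: x̄ = F·x = [201/31, 118/31]
step 1: P̄ = F·P·Fᵀ + Q = [612/31 276/31; 276/31 212/31]
step 1: y = z − H·x̄ = [-700/31, 56/31]
step 1: S = H·P̄·Hᵀ + R = [5566/31 -976/31; -976/31 274/31]
step 1: K = P̄·Hᵀ·S⁻¹ = [584/1539 530/1539; 488/4617 -1834/4617]
step 1: x' = x̄ + K·y = [-2251/1539, 3242/4617]
step 1: P' = (I − K·H)·P̄ = [548/513 -1060/1539; -1060/1539 3668/4617]
step 2: x̄ = F·x = [23501/4617, 4502/1539]
step 2: P̄ = F·P·Fᵀ + Q = [80987/4617 11984/1539; 11984/1539 3218/513]
step 2: y = z − H·x̄ = [-69397/4617, 7580/1539]
step 2: S = H·P̄·Hᵀ + R = [736646/4617 -43276/1539; -43276/1539 4244/513]
step 2: K = P̄·Hᵀ·S⁻¹ = [115487/305437 105047/305437; 32457/305437 -242551/610874]
step 2: x' = x̄ + K·y = [336234/305437, -191681/305437]
step 2: P' = (I − K·H)·P̄ = [325581/305437 -210094/305437; -210094/305437 242551/305437]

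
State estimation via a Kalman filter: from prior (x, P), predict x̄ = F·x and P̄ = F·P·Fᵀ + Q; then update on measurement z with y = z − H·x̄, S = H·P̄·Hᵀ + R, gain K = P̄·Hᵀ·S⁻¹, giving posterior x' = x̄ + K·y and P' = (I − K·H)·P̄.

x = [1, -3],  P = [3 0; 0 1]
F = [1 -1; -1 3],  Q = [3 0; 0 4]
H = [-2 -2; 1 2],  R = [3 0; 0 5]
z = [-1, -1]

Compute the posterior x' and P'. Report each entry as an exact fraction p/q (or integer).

x' = [2017/680, -873/340]
P' = [2537/680 -1033/340; -1033/340 497/170]

x̄ = F·x = [4, -10]
P̄ = F·P·Fᵀ + Q = [7 -6; -6 16]
y = z − H·x̄ = [-13, 15]
S = H·P̄·Hᵀ + R = [47 -42; -42 52]
K = P̄·Hᵀ·S⁻¹ = [-157/340 -319/680; 13/170 191/340]
x' = x̄ + K·y = [2017/680, -873/340]
P' = (I − K·H)·P̄ = [2537/680 -1033/340; -1033/340 497/170]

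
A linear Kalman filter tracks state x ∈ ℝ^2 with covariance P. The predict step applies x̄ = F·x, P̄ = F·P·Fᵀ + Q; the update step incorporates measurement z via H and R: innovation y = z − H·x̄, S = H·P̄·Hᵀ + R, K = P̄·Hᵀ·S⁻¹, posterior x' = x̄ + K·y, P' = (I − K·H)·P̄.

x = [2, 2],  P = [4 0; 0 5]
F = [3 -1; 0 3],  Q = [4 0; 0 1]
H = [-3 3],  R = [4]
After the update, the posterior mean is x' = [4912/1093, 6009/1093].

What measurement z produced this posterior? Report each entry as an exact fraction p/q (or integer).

x̄ = F·x = [4, 6]
P̄ = F·P·Fᵀ + Q = [45 -15; -15 46]
S = H·P̄·Hᵀ + R = [1093]
K = P̄·Hᵀ·S⁻¹ = [-180/1093; 183/1093]
x' − x̄ = [540/1093, -549/1093] = K·y
y = (KᵀK)⁻¹·Kᵀ·(x' − x̄) = [-3]
z = y + H·x̄ = [-3] + [6] = [3]

z = [3]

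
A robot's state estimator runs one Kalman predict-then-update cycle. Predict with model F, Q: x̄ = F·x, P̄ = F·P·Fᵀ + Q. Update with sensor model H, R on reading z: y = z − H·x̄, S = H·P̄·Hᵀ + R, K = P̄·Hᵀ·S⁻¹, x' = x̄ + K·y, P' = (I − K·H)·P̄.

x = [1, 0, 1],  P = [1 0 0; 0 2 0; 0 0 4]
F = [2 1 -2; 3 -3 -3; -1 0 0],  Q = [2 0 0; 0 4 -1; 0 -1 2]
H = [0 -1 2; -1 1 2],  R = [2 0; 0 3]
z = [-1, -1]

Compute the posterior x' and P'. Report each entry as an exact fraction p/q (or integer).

x' = [-204/317, -1435/4121, -2855/4121]
P' = [4008/317 1988/317 878/317; 1988/317 17782/4121 6086/4121; 878/317 6086/4121 3651/4121]

x̄ = F·x = [0, 0, -1]
P̄ = F·P·Fᵀ + Q = [24 24 -2; 24 67 -4; -2 -4 3]
y = z − H·x̄ = [1, 1]
S = H·P̄·Hᵀ + R = [97 -27; -27 50]
K = P̄·Hᵀ·S⁻¹ = [-116/317 -88/317; -2805/4121 1370/4121; 608/4121 658/4121]
x' = x̄ + K·y = [-204/317, -1435/4121, -2855/4121]
P' = (I − K·H)·P̄ = [4008/317 1988/317 878/317; 1988/317 17782/4121 6086/4121; 878/317 6086/4121 3651/4121]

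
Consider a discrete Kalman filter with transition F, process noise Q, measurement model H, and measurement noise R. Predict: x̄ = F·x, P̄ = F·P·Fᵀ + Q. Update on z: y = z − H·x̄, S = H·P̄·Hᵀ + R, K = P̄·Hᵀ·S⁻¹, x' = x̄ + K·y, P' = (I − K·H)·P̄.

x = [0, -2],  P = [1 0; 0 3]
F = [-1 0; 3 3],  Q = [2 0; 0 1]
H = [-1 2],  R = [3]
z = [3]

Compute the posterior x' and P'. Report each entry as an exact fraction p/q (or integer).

x̄ = F·x = [0, -6]
P̄ = F·P·Fᵀ + Q = [3 -3; -3 37]
y = z − H·x̄ = [15]
S = H·P̄·Hᵀ + R = [166]
K = P̄·Hᵀ·S⁻¹ = [-9/166; 77/166]
x' = x̄ + K·y = [-135/166, 159/166]
P' = (I − K·H)·P̄ = [417/166 195/166; 195/166 213/166]

x' = [-135/166, 159/166]
P' = [417/166 195/166; 195/166 213/166]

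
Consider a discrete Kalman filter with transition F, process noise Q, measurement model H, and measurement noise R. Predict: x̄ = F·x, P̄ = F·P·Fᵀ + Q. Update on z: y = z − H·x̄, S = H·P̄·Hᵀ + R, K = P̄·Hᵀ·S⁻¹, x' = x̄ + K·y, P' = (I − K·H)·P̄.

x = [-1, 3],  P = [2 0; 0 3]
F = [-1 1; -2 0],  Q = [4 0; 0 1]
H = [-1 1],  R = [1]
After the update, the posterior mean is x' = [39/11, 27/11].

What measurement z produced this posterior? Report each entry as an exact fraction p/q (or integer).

z = [-1]

x̄ = F·x = [4, 2]
P̄ = F·P·Fᵀ + Q = [9 4; 4 9]
S = H·P̄·Hᵀ + R = [11]
K = P̄·Hᵀ·S⁻¹ = [-5/11; 5/11]
x' − x̄ = [-5/11, 5/11] = K·y
y = (KᵀK)⁻¹·Kᵀ·(x' − x̄) = [1]
z = y + H·x̄ = [1] + [-2] = [-1]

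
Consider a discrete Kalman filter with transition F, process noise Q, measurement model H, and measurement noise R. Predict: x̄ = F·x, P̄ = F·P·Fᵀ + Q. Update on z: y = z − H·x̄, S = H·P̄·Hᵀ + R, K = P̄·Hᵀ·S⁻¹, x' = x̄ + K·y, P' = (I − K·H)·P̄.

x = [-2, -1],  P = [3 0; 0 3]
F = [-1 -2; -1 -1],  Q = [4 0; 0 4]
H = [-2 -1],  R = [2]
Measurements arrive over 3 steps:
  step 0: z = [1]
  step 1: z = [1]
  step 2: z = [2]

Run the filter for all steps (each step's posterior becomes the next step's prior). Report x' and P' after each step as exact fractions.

step 0: x̄ = F·x = [4, 3]
step 0: P̄ = F·P·Fᵀ + Q = [19 9; 9 10]
step 0: y = z − H·x̄ = [12]
step 0: S = H·P̄·Hᵀ + R = [124]
step 0: K = P̄·Hᵀ·S⁻¹ = [-47/124; -7/31]
step 0: x' = x̄ + K·y = [-17/31, 9/31]
step 0: P' = (I − K·H)·P̄ = [147/124 -50/31; -50/31 114/31]
step 1: x̄ = F·x = [-1/31, 8/31]
step 1: P̄ = F·P·Fᵀ + Q = [1667/124 459/124; 459/124 699/124]
step 1: y = z − H·x̄ = [37/31]
step 1: S = H·P̄·Hᵀ + R = [9451/124]
step 1: K = P̄·Hᵀ·S⁻¹ = [-3793/9451; -1617/9451]
step 1: x' = x̄ + K·y = [-4832/9451, 509/9451]
step 1: P' = (I − K·H)·P̄ = [11032/9451 -14478/9451; -14478/9451 32190/9451]
step 2: x̄ = F·x = [3814/9451, 4323/9451]
step 2: P̄ = F·P·Fᵀ + Q = [119684/9451 31978/9451; 31978/9451 52070/9451]
step 2: y = z − H·x̄ = [30853/9451]
step 2: S = H·P̄·Hᵀ + R = [677620/9451]
step 2: K = P̄·Hᵀ·S⁻¹ = [-135673/338810; -58013/338810]
step 2: x' = x̄ + K·y = [-306179/338810, -34409/338810]
step 2: P' = (I − K·H)·P̄ = [197641/169405 -259609/169405; -259609/169405 577231/169405]

step 0: x' = [-17/31, 9/31], P' = [147/124 -50/31; -50/31 114/31]
step 1: x' = [-4832/9451, 509/9451], P' = [11032/9451 -14478/9451; -14478/9451 32190/9451]
step 2: x' = [-306179/338810, -34409/338810], P' = [197641/169405 -259609/169405; -259609/169405 577231/169405]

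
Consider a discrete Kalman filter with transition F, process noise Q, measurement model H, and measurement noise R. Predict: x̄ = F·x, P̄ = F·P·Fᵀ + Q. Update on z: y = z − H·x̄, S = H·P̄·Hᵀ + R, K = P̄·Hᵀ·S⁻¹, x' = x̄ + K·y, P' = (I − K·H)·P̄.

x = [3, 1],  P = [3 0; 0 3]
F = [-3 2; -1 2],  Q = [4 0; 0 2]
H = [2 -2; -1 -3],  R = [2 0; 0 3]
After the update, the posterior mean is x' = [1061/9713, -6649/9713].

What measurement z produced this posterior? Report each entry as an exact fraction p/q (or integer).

x̄ = F·x = [-7, -1]
P̄ = F·P·Fᵀ + Q = [43 21; 21 17]
S = H·P̄·Hᵀ + R = [74 -68; -68 325]
K = P̄·Hᵀ·S⁻¹ = [3546/9713 -2426/9713; -1148/9713 -2392/9713]
x' − x̄ = [69052/9713, 3064/9713] = K·y
y = (KᵀK)⁻¹·Kᵀ·(x' − x̄) = [14, -8]
z = y + H·x̄ = [14, -8] + [-12, 10] = [2, 2]

z = [2, 2]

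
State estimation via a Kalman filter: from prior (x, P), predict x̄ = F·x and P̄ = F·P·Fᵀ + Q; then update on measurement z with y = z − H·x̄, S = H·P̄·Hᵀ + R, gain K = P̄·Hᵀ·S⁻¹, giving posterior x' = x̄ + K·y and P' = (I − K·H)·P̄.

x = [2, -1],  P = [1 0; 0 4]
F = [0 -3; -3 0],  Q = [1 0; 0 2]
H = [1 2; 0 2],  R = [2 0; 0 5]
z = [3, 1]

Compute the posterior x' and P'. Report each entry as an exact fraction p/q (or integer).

x̄ = F·x = [3, -6]
P̄ = F·P·Fᵀ + Q = [37 0; 0 11]
y = z − H·x̄ = [12, 13]
S = H·P̄·Hᵀ + R = [83 44; 44 49]
K = P̄·Hᵀ·S⁻¹ = [1813/2131 -1628/2131; 110/2131 858/2131]
x' = x̄ + K·y = [6985/2131, -312/2131]
P' = (I − K·H)·P̄ = [11766/2131 -4070/2131; -4070/2131 2145/2131]

x' = [6985/2131, -312/2131]
P' = [11766/2131 -4070/2131; -4070/2131 2145/2131]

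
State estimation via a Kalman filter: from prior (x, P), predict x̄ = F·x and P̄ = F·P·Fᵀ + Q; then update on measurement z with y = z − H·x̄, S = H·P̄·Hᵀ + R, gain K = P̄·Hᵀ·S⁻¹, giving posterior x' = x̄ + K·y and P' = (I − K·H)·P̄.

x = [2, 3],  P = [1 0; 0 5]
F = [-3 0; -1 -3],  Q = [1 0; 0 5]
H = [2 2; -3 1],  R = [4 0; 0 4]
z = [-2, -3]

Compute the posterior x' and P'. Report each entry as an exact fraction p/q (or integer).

x̄ = F·x = [-6, -11]
P̄ = F·P·Fᵀ + Q = [10 3; 3 51]
y = z − H·x̄ = [32, -10]
S = H·P̄·Hᵀ + R = [272 30; 30 127]
K = P̄·Hᵀ·S⁻¹ = [1028/8411 -2031/8411; 3114/8411 2046/8411]
x' = x̄ + K·y = [2740/8411, -13333/8411]
P' = (I − K·H)·P̄ = [2545/8411 -489/8411; -489/8411 6717/8411]

x' = [2740/8411, -13333/8411]
P' = [2545/8411 -489/8411; -489/8411 6717/8411]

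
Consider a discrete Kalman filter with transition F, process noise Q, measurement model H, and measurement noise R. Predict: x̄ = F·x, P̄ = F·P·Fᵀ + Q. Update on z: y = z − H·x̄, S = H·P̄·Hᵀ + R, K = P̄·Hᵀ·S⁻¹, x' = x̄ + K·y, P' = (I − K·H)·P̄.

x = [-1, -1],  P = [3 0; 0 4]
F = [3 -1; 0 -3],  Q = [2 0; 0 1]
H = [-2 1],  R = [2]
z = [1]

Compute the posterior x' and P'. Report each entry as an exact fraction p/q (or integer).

x̄ = F·x = [-2, 3]
P̄ = F·P·Fᵀ + Q = [33 12; 12 37]
y = z − H·x̄ = [-6]
S = H·P̄·Hᵀ + R = [123]
K = P̄·Hᵀ·S⁻¹ = [-18/41; 13/123]
x' = x̄ + K·y = [26/41, 97/41]
P' = (I − K·H)·P̄ = [381/41 726/41; 726/41 4382/123]

x' = [26/41, 97/41]
P' = [381/41 726/41; 726/41 4382/123]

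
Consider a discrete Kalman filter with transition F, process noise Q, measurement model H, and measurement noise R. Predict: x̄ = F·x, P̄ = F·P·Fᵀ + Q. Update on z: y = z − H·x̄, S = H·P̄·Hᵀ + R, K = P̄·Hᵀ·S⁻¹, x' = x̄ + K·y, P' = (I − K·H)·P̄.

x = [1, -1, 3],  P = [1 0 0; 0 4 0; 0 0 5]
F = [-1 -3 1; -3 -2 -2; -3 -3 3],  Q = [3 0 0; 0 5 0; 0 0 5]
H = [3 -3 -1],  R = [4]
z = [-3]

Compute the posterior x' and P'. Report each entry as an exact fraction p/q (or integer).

x' = [45/19, 37/19, 223/57]
P' = [805/19 493/19 2788/57; 493/19 372/19 1157/57; 2788/57 1157/57 14563/171]

x̄ = F·x = [5, -7, 9]
P̄ = F·P·Fᵀ + Q = [45 17 54; 17 50 3; 54 3 95]
y = z − H·x̄ = [-30]
S = H·P̄·Hᵀ + R = [342]
K = P̄·Hᵀ·S⁻¹ = [5/57; -17/57; 29/171]
x' = x̄ + K·y = [45/19, 37/19, 223/57]
P' = (I − K·H)·P̄ = [805/19 493/19 2788/57; 493/19 372/19 1157/57; 2788/57 1157/57 14563/171]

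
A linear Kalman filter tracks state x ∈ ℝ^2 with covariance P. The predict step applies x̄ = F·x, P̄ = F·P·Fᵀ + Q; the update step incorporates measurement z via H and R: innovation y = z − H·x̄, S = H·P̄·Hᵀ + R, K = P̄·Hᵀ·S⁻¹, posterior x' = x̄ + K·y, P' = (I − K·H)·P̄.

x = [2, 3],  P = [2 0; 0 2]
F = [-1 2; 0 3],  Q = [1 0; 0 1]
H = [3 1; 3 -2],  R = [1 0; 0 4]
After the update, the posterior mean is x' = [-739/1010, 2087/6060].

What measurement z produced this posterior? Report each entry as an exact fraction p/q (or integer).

x̄ = F·x = [4, 9]
P̄ = F·P·Fᵀ + Q = [11 12; 12 19]
S = H·P̄·Hᵀ + R = [191 25; 25 35]
K = P̄·Hᵀ·S⁻¹ = [45/202 99/1010; 395/1212 -1757/6060]
x' − x̄ = [-4779/1010, -52453/6060] = K·y
y = (KᵀK)⁻¹·Kᵀ·(x' − x̄) = [-23, 4]
z = y + H·x̄ = [-23, 4] + [21, -6] = [-2, -2]

z = [-2, -2]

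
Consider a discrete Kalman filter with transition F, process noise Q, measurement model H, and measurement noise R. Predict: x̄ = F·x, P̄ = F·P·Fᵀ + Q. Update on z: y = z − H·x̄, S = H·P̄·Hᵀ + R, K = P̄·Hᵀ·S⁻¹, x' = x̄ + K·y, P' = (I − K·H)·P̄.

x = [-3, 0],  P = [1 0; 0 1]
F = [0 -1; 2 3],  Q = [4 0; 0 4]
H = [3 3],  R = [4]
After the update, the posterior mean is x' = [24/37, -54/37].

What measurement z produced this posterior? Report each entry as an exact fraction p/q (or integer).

z = [-2]

x̄ = F·x = [0, -6]
P̄ = F·P·Fᵀ + Q = [5 -3; -3 17]
S = H·P̄·Hᵀ + R = [148]
K = P̄·Hᵀ·S⁻¹ = [3/74; 21/74]
x' − x̄ = [24/37, 168/37] = K·y
y = (KᵀK)⁻¹·Kᵀ·(x' − x̄) = [16]
z = y + H·x̄ = [16] + [-18] = [-2]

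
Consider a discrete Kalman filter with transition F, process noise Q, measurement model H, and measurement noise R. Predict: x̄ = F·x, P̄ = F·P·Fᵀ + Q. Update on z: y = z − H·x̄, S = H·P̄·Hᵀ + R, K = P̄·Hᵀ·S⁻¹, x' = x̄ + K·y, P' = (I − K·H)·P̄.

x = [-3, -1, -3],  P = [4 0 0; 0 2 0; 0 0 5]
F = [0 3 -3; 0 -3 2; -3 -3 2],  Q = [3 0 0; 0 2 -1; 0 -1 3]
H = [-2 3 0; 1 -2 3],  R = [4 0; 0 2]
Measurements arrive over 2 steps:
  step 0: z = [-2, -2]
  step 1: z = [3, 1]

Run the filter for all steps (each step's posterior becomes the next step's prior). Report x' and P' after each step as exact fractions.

step 0: x̄ = F·x = [6, -3, 6]
step 0: P̄ = F·P·Fᵀ + Q = [66 -48 -48; -48 40 37; -48 37 77]
step 0: y = z − H·x̄ = [19, -32]
step 0: S = H·P̄·Hᵀ + R = [1204 -87; -87 381]
step 0: K = P̄·Hᵀ·S⁻¹ = [-6906/30077 -156/30077; 26939/150385 -1676/451155; 310/1583 1571/4749]
step 0: x' = x̄ + K·y = [54240/30077, 47138/90231, -4108/4749]
step 0: P' = (I − K·H)·P̄ = [81834/30077 45348/30077 150/1583; 45348/30077 561236/451155 1540/4749; 150/1583 1540/4749 1924/4749]
step 1: x̄ = F·x = [125190/30077, -297518/90231, -785678/90231]
step 1: P̄ = F·P·Fᵀ + Q = [1805403/150385 -1317768/150385 -3230178/150385; -1317768/150385 4928954/451155 9440969/451155; -3230178/150385 9440969/451155 28158659/451155]
step 1: y = z − H·x̄ = [638129/30077, 1476659/90231]
step 1: S = H·P̄·Hᵀ + R = [7684646/30077 5002177/30077; 5002177/30077 24768130/90231]
step 1: K = P̄·Hᵀ·S⁻¹ = [-721951323/3832462909 -49957020/3832462909; 763162581/3832462909 -13295972/3832462909; 759429849/3832462909 1269906703/3832462909]
step 1: x' = x̄ + K·y = [-182926221/3832462909, 3337303227/3832462909, 3524065998/3832462909]
step 1: P' = (I − K·H)·P̄ = [39763496661/19162314545 21695988954/19162314545 1042970349/19162314545; 21695988954/19162314545 19551743176/19162314545 5758179226/19162314545; 1042970349/19162314545 5758179226/19162314545 7724151711/19162314545]

step 0: x' = [54240/30077, 47138/90231, -4108/4749], P' = [81834/30077 45348/30077 150/1583; 45348/30077 561236/451155 1540/4749; 150/1583 1540/4749 1924/4749]
step 1: x' = [-182926221/3832462909, 3337303227/3832462909, 3524065998/3832462909], P' = [39763496661/19162314545 21695988954/19162314545 1042970349/19162314545; 21695988954/19162314545 19551743176/19162314545 5758179226/19162314545; 1042970349/19162314545 5758179226/19162314545 7724151711/19162314545]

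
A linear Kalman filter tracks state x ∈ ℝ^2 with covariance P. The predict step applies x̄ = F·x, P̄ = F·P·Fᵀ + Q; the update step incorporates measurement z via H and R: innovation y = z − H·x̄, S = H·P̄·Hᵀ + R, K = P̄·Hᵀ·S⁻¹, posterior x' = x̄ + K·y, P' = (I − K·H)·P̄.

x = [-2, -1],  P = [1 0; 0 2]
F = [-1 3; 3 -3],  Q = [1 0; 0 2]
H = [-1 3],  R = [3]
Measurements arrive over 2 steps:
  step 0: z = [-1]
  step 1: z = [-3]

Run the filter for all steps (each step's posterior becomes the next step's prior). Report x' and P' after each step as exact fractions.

step 0: x' = [-991/410, -237/205], P' = [1311/410 177/205; 177/205 113/205]
step 1: x' = [-35433/21926, -1815/1154], P' = [59127/21926 474/577; 474/577 1331/2308]

step 0: x̄ = F·x = [-1, -3]
step 0: P̄ = F·P·Fᵀ + Q = [20 -21; -21 29]
step 0: y = z − H·x̄ = [7]
step 0: S = H·P̄·Hᵀ + R = [410]
step 0: K = P̄·Hᵀ·S⁻¹ = [-83/410; 54/205]
step 0: x' = x̄ + K·y = [-991/410, -237/205]
step 0: P' = (I − K·H)·P̄ = [1311/410 177/205; 177/205 113/205]
step 1: x̄ = F·x = [-431/410, -1551/410]
step 1: P̄ = F·P·Fᵀ + Q = [1631/410 -1719/410; -1719/410 8281/410]
step 1: y = z − H·x̄ = [1496/205]
step 1: S = H·P̄·Hᵀ + R = [43852/205]
step 1: K = P̄·Hᵀ·S⁻¹ = [-1697/21926; 699/2308]
step 1: x' = x̄ + K·y = [-35433/21926, -1815/1154]
step 1: P' = (I − K·H)·P̄ = [59127/21926 474/577; 474/577 1331/2308]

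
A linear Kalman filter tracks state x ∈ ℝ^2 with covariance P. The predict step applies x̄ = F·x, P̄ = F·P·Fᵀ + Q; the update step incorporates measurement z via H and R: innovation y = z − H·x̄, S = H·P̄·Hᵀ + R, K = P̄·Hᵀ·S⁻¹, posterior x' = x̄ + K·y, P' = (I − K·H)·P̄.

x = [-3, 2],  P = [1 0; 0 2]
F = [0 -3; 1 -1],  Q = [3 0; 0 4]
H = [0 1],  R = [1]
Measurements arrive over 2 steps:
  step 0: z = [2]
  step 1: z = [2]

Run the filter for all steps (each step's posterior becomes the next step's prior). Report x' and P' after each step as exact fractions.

step 0: x' = [-3/4, 9/8], P' = [33/2 3/4; 3/4 7/8]
step 1: x' = [-552/167, 303/167], P' = [1815/167 3/167; 3/167 159/167]

step 0: x̄ = F·x = [-6, -5]
step 0: P̄ = F·P·Fᵀ + Q = [21 6; 6 7]
step 0: y = z − H·x̄ = [7]
step 0: S = H·P̄·Hᵀ + R = [8]
step 0: K = P̄·Hᵀ·S⁻¹ = [3/4; 7/8]
step 0: x' = x̄ + K·y = [-3/4, 9/8]
step 0: P' = (I − K·H)·P̄ = [33/2 3/4; 3/4 7/8]
step 1: x̄ = F·x = [-27/8, -15/8]
step 1: P̄ = F·P·Fᵀ + Q = [87/8 3/8; 3/8 159/8]
step 1: y = z − H·x̄ = [31/8]
step 1: S = H·P̄·Hᵀ + R = [167/8]
step 1: K = P̄·Hᵀ·S⁻¹ = [3/167; 159/167]
step 1: x' = x̄ + K·y = [-552/167, 303/167]
step 1: P' = (I − K·H)·P̄ = [1815/167 3/167; 3/167 159/167]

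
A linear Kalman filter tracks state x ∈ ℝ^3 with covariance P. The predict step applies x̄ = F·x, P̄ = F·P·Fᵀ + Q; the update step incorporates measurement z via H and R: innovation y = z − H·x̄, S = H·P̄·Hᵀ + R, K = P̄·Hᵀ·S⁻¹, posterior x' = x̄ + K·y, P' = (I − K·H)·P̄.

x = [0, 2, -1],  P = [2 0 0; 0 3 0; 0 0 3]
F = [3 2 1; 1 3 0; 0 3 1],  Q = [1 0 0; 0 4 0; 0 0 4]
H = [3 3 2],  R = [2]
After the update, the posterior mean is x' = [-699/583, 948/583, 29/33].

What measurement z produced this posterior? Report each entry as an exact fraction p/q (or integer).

z = [3]

x̄ = F·x = [3, 6, 5]
P̄ = F·P·Fᵀ + Q = [34 24 21; 24 33 27; 21 27 34]
S = H·P̄·Hᵀ + R = [1749]
K = P̄·Hᵀ·S⁻¹ = [72/583; 75/583; 4/33]
x' − x̄ = [-2448/583, -2550/583, -136/33] = K·y
y = (KᵀK)⁻¹·Kᵀ·(x' − x̄) = [-34]
z = y + H·x̄ = [-34] + [37] = [3]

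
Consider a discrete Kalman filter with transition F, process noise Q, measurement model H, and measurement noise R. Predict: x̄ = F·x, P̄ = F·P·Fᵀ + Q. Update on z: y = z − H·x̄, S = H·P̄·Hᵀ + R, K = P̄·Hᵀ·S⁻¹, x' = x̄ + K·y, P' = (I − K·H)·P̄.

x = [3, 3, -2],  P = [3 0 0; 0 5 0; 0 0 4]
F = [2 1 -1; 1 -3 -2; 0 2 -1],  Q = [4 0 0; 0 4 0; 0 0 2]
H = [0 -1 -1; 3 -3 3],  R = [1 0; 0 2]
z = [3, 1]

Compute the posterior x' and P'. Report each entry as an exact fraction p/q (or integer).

x̄ = F·x = [11, -2, 8]
P̄ = F·P·Fᵀ + Q = [25 -1 14; -1 68 -22; 14 -22 26]
y = z − H·x̄ = [9, -62]
S = H·P̄·Hᵀ + R = [51 87; 87 1739]
K = P̄·Hᵀ·S⁻¹ = [-33047/81120 2417/27040; -56243/81120 -3307/27040; -11569/40560 1639/13520]
x' = x̄ + K·y = [9689/5408, -3555/5408, -5633/2704]
P' = (I − K·H)·P̄ = [728269/81120 378241/81120 -172597/40560; 378241/81120 220549/81120 -82153/40560; -172597/40560 -82153/40560 46861/20280]

x' = [9689/5408, -3555/5408, -5633/2704]
P' = [728269/81120 378241/81120 -172597/40560; 378241/81120 220549/81120 -82153/40560; -172597/40560 -82153/40560 46861/20280]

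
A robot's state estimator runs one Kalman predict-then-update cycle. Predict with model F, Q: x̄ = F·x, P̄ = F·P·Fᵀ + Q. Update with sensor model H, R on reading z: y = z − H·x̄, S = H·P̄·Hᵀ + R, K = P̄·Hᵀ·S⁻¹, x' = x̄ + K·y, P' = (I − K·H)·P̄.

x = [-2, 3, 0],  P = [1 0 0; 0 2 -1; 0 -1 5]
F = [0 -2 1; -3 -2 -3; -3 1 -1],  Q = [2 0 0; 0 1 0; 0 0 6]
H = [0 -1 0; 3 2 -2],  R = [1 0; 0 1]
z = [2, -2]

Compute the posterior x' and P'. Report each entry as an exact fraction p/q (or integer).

x̄ = F·x = [-6, 0, 9]
P̄ = F·P·Fᵀ + Q = [19 -11 -12; -11 51 21; -12 21 24]
y = z − H·x̄ = [2, 34]
S = H·P̄·Hᵀ + R = [52 -27; -27 316]
K = P̄·Hᵀ·S⁻¹ = [5069/15703 3365/15703; -15387/15703 27/15703; -7770/15703 -2751/15703]
x' = x̄ + K·y = [30330/15703, -29856/15703, 32253/15703]
P' = (I − K·H)·P̄ = [44063/15703 -5069/15703 59343/15703; -5069/15703 15387/15703 7770/15703; 59343/15703 7770/15703 98160/15703]

x' = [30330/15703, -29856/15703, 32253/15703]
P' = [44063/15703 -5069/15703 59343/15703; -5069/15703 15387/15703 7770/15703; 59343/15703 7770/15703 98160/15703]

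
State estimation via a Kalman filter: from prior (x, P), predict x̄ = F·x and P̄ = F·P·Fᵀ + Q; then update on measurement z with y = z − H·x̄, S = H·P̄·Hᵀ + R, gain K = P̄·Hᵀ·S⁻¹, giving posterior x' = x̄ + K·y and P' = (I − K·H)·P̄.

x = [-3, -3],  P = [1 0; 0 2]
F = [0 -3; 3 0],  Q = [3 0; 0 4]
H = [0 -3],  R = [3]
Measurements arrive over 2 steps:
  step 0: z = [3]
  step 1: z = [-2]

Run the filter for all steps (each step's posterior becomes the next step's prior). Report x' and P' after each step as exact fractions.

step 0: x' = [9, -6/5], P' = [21 0; 0 13/40]
step 1: x' = [18/5, 413/580], P' = [237/40 0; 0 193/580]

step 0: x̄ = F·x = [9, -9]
step 0: P̄ = F·P·Fᵀ + Q = [21 0; 0 13]
step 0: y = z − H·x̄ = [-24]
step 0: S = H·P̄·Hᵀ + R = [120]
step 0: K = P̄·Hᵀ·S⁻¹ = [0; -13/40]
step 0: x' = x̄ + K·y = [9, -6/5]
step 0: P' = (I − K·H)·P̄ = [21 0; 0 13/40]
step 1: x̄ = F·x = [18/5, 27]
step 1: P̄ = F·P·Fᵀ + Q = [237/40 0; 0 193]
step 1: y = z − H·x̄ = [79]
step 1: S = H·P̄·Hᵀ + R = [1740]
step 1: K = P̄·Hᵀ·S⁻¹ = [0; -193/580]
step 1: x' = x̄ + K·y = [18/5, 413/580]
step 1: P' = (I − K·H)·P̄ = [237/40 0; 0 193/580]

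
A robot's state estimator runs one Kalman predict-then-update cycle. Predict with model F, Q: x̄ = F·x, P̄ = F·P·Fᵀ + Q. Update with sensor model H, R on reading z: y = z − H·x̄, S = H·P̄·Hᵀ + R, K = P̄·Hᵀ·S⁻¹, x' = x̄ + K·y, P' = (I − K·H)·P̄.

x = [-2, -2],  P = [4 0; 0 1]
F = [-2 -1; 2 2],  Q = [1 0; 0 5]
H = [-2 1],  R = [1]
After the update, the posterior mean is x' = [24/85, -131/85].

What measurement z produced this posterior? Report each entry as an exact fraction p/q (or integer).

z = [-2]

x̄ = F·x = [6, -8]
P̄ = F·P·Fᵀ + Q = [18 -18; -18 25]
S = H·P̄·Hᵀ + R = [170]
K = P̄·Hᵀ·S⁻¹ = [-27/85; 61/170]
x' − x̄ = [-486/85, 549/85] = K·y
y = (KᵀK)⁻¹·Kᵀ·(x' − x̄) = [18]
z = y + H·x̄ = [18] + [-20] = [-2]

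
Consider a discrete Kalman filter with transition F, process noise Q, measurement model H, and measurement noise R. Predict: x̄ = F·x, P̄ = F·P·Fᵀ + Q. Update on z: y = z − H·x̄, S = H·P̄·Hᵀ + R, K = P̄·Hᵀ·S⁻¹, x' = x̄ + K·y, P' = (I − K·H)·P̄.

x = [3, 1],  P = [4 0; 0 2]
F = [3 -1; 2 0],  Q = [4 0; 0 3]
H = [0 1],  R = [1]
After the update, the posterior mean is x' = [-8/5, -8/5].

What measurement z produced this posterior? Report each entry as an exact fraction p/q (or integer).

x̄ = F·x = [8, 6]
P̄ = F·P·Fᵀ + Q = [42 24; 24 19]
S = H·P̄·Hᵀ + R = [20]
K = P̄·Hᵀ·S⁻¹ = [6/5; 19/20]
x' − x̄ = [-48/5, -38/5] = K·y
y = (KᵀK)⁻¹·Kᵀ·(x' − x̄) = [-8]
z = y + H·x̄ = [-8] + [6] = [-2]

z = [-2]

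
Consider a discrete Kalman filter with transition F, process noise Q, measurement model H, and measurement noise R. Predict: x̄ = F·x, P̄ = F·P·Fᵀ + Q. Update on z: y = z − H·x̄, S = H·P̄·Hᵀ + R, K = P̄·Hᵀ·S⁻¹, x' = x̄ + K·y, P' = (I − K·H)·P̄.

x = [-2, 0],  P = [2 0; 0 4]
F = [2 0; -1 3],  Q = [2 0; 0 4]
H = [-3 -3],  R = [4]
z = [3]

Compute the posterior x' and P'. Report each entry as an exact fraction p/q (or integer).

x' = [-773/200, 571/200]
P' = [919/100 -913/100; -913/100 951/100]

x̄ = F·x = [-4, 2]
P̄ = F·P·Fᵀ + Q = [10 -4; -4 42]
y = z − H·x̄ = [-3]
S = H·P̄·Hᵀ + R = [400]
K = P̄·Hᵀ·S⁻¹ = [-9/200; -57/200]
x' = x̄ + K·y = [-773/200, 571/200]
P' = (I − K·H)·P̄ = [919/100 -913/100; -913/100 951/100]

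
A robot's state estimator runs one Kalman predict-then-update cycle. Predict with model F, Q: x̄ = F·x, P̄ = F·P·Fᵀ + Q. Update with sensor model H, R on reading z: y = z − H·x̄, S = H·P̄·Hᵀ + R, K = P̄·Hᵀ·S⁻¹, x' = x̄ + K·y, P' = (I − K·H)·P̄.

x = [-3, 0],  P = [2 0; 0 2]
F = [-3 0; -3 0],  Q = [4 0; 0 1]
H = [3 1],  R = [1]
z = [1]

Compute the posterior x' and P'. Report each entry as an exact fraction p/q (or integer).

x' = [-3/163, 379/326]
P' = [58/163 -132/163; -132/163 865/326]

x̄ = F·x = [9, 9]
P̄ = F·P·Fᵀ + Q = [22 18; 18 19]
y = z − H·x̄ = [-35]
S = H·P̄·Hᵀ + R = [326]
K = P̄·Hᵀ·S⁻¹ = [42/163; 73/326]
x' = x̄ + K·y = [-3/163, 379/326]
P' = (I − K·H)·P̄ = [58/163 -132/163; -132/163 865/326]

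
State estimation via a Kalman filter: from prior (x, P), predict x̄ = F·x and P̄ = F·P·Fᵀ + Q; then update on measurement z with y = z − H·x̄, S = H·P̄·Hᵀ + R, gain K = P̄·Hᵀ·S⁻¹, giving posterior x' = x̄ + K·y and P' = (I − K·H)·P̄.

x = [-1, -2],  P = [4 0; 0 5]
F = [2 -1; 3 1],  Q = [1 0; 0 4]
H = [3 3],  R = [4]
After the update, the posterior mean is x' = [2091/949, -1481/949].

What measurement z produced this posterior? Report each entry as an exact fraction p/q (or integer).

x̄ = F·x = [0, -5]
P̄ = F·P·Fᵀ + Q = [22 19; 19 45]
S = H·P̄·Hᵀ + R = [949]
K = P̄·Hᵀ·S⁻¹ = [123/949; 192/949]
x' − x̄ = [2091/949, 3264/949] = K·y
y = (KᵀK)⁻¹·Kᵀ·(x' − x̄) = [17]
z = y + H·x̄ = [17] + [-15] = [2]

z = [2]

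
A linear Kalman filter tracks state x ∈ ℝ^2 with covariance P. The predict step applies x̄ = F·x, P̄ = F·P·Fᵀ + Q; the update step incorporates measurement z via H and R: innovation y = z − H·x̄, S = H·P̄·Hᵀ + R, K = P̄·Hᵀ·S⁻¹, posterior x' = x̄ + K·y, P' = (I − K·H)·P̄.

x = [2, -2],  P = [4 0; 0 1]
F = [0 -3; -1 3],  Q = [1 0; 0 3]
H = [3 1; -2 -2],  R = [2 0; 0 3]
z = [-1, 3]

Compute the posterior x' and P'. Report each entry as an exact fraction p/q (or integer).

x̄ = F·x = [6, -8]
P̄ = F·P·Fᵀ + Q = [10 -9; -9 16]
y = z − H·x̄ = [-11, -1]
S = H·P̄·Hᵀ + R = [54 -20; -20 35]
K = P̄·Hᵀ·S⁻¹ = [139/298 156/745; -133/298 -488/745]
x' = x̄ + K·y = [983/1490, -3629/1490]
P' = (I − K·H)·P̄ = [929/1490 -1397/1490; -1397/1490 2861/1490]

x' = [983/1490, -3629/1490]
P' = [929/1490 -1397/1490; -1397/1490 2861/1490]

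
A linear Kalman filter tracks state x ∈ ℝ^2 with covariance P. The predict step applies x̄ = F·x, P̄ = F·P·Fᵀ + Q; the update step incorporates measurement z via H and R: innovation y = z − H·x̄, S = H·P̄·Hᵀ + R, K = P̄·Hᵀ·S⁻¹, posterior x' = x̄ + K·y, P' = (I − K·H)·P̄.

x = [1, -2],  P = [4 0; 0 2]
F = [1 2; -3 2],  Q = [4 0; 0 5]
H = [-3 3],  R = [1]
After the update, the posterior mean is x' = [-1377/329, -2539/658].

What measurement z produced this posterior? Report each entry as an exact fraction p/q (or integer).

z = [1]

x̄ = F·x = [-3, -7]
P̄ = F·P·Fᵀ + Q = [16 -4; -4 49]
S = H·P̄·Hᵀ + R = [658]
K = P̄·Hᵀ·S⁻¹ = [-30/329; 159/658]
x' − x̄ = [-390/329, 2067/658] = K·y
y = (KᵀK)⁻¹·Kᵀ·(x' − x̄) = [13]
z = y + H·x̄ = [13] + [-12] = [1]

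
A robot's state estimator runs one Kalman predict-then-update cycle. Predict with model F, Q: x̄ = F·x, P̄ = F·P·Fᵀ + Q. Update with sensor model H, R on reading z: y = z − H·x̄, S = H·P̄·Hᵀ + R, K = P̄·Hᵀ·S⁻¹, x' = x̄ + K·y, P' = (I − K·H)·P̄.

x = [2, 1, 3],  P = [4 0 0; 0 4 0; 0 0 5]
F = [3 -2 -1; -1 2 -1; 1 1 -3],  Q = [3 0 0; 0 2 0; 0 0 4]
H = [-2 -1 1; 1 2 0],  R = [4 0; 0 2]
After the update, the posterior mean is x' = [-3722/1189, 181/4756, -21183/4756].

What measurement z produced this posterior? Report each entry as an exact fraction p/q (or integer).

x̄ = F·x = [1, -3, -6]
P̄ = F·P·Fᵀ + Q = [60 -23 19; -23 27 19; 19 19 57]
S = H·P̄·Hᵀ + R = [122 -2; -2 78]
K = P̄·Hᵀ·S⁻¹ = [-757/1189 194/1189; 1513/4756 1929/4756; 57/4756 3477/4756]
x' − x̄ = [-4911/1189, 14449/4756, 7353/4756] = K·y
y = (KᵀK)⁻¹·Kᵀ·(x' − x̄) = [7, 2]
z = y + H·x̄ = [7, 2] + [-5, -5] = [2, -3]

z = [2, -3]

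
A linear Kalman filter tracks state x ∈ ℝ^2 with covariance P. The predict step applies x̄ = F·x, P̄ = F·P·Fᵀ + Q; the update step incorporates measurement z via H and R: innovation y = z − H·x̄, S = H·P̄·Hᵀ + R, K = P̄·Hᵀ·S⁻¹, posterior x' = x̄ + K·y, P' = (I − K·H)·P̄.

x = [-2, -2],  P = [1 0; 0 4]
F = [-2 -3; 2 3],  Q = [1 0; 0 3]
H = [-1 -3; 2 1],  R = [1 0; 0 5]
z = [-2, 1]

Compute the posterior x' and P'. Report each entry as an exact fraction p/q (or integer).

x' = [1667/5067, 2648/5067]
P' = [7703/5067 -2971/5067; -2971/5067 1682/5067]

x̄ = F·x = [10, -10]
P̄ = F·P·Fᵀ + Q = [41 -40; -40 43]
y = z − H·x̄ = [-22, -9]
S = H·P̄·Hᵀ + R = [189 69; 69 52]
K = P̄·Hᵀ·S⁻¹ = [1210/5067 829/1689; -2075/5067 -284/1689]
x' = x̄ + K·y = [1667/5067, 2648/5067]
P' = (I − K·H)·P̄ = [7703/5067 -2971/5067; -2971/5067 1682/5067]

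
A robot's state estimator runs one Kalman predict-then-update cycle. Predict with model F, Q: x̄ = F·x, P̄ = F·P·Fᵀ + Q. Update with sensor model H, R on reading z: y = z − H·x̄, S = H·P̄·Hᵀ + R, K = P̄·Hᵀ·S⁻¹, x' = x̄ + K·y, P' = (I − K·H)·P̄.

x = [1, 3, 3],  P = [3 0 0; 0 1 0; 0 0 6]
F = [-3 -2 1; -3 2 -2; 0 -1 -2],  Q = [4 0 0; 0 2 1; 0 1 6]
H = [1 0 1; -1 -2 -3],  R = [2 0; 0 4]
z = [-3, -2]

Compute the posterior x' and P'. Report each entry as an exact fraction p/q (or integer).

x̄ = F·x = [-6, -3, -9]
P̄ = F·P·Fᵀ + Q = [41 11 -10; 11 57 23; -10 23 31]
y = z − H·x̄ = [12, -41]
S = H·P̄·Hᵀ + R = [54 -162; -162 812]
K = P̄·Hᵀ·S⁻¹ = [9913/8802 30/163; -955/4401 -46/163; -641/2934 -33/163]
x' = x̄ + K·y = [-46/1467, 8753/1467, -1624/489]
P' = (I − K·H)·P̄ = [107039/8802 37030/4401 -29071/2934; 37030/4401 42379/4401 -12980/1467; -29071/2934 -12980/1467 9263/978]

x' = [-46/1467, 8753/1467, -1624/489]
P' = [107039/8802 37030/4401 -29071/2934; 37030/4401 42379/4401 -12980/1467; -29071/2934 -12980/1467 9263/978]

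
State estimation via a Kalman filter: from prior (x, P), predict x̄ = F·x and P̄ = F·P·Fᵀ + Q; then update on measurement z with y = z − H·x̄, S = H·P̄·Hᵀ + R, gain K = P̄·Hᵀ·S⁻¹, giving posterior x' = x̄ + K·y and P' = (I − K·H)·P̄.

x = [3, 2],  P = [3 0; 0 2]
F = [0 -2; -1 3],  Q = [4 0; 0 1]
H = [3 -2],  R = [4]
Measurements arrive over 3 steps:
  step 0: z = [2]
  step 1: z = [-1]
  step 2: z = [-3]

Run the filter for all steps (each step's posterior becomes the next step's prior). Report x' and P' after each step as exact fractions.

step 0: x̄ = F·x = [-4, 3]
step 0: P̄ = F·P·Fᵀ + Q = [12 -12; -12 22]
step 0: y = z − H·x̄ = [20]
step 0: S = H·P̄·Hᵀ + R = [344]
step 0: K = P̄·Hᵀ·S⁻¹ = [15/86; -10/43]
step 0: x' = x̄ + K·y = [-22/43, -71/43]
step 0: P' = (I − K·H)·P̄ = [66/43 84/43; 84/43 146/43]
step 1: x̄ = F·x = [142/43, -191/43]
step 1: P̄ = F·P·Fᵀ + Q = [756/43 -708/43; -708/43 919/43]
step 1: y = z − H·x̄ = [-851/43]
step 1: S = H·P̄·Hᵀ + R = [19148/43]
step 1: K = P̄·Hᵀ·S⁻¹ = [921/4787; -1981/9574]
step 1: x' = x̄ + K·y = [-2419/4787, -3321/9574]
step 1: P' = (I − K·H)·P̄ = [5256/4787 6042/4787; 6042/4787 11044/4787]
step 2: x̄ = F·x = [3321/4787, -5125/9574]
step 2: P̄ = F·P·Fᵀ + Q = [63324/4787 -54180/4787; -54180/4787 73187/4787]
step 2: y = z − H·x̄ = [-29449/4787]
step 2: S = H·P̄·Hᵀ + R = [1531972/4787]
step 2: K = P̄·Hᵀ·S⁻¹ = [74583/382993; -154457/765986]
step 2: x' = x̄ + K·y = [-193122/382993, 270082/382993]
step 2: P' = (I − K·H)·P̄ = [418248/382993 478206/382993; 478206/382993 871766/382993]

step 0: x' = [-22/43, -71/43], P' = [66/43 84/43; 84/43 146/43]
step 1: x' = [-2419/4787, -3321/9574], P' = [5256/4787 6042/4787; 6042/4787 11044/4787]
step 2: x' = [-193122/382993, 270082/382993], P' = [418248/382993 478206/382993; 478206/382993 871766/382993]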